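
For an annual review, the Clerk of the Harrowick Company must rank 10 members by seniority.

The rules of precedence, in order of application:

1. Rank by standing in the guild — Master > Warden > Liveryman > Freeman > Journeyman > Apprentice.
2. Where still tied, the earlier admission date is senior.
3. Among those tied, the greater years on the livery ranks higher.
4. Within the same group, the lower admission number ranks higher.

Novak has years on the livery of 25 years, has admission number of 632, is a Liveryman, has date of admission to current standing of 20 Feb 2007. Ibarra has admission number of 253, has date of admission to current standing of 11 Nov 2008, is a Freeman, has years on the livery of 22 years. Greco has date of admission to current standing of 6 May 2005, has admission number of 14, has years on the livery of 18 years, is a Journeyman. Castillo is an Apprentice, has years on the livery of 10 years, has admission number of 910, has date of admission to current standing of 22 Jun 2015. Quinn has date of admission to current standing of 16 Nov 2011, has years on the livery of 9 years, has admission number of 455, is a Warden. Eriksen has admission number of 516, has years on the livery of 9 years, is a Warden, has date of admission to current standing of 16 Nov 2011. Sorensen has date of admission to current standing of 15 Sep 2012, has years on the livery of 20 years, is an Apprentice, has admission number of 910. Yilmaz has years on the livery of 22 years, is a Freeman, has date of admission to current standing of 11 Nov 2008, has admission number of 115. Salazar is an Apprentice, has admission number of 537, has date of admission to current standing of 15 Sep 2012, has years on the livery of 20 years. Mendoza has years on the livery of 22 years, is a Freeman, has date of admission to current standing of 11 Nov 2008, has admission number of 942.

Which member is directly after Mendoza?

Greco

By standing in the guild: Quinn and Eriksen (Warden); then Novak (Liveryman); then Yilmaz, Ibarra and Mendoza (Freeman); then Greco (Journeyman); then Salazar, Sorensen and Castillo (Apprentice).
Quinn and Eriksen both have date of admission to current standing 16 Nov 2011, so the next rule applies.
Quinn and Eriksen both have years on the livery 9 years, so the next rule applies.
Among Quinn and Eriksen, by admission number (lower first): Quinn (455) before Eriksen (516).
Yilmaz, Ibarra and Mendoza all have date of admission to current standing 11 Nov 2008, so the next rule applies.
Yilmaz, Ibarra and Mendoza all have years on the livery 22 years, so the next rule applies.
Among Yilmaz, Ibarra and Mendoza, by admission number (lower first): Yilmaz (115) before Ibarra (253) before Mendoza (942).
Among Salazar, Sorensen and Castillo, by date of admission to current standing (earlier first): Salazar and Sorensen (15 Sep 2012) before Castillo (22 Jun 2015).
Salazar and Sorensen both have years on the livery 20 years, so the next rule applies.
Among Salazar and Sorensen, by admission number (lower first): Salazar (537) before Sorensen (910).
Order: Quinn, Eriksen, Novak, Yilmaz, Ibarra, Mendoza, Greco, Salazar, Sorensen, Castillo.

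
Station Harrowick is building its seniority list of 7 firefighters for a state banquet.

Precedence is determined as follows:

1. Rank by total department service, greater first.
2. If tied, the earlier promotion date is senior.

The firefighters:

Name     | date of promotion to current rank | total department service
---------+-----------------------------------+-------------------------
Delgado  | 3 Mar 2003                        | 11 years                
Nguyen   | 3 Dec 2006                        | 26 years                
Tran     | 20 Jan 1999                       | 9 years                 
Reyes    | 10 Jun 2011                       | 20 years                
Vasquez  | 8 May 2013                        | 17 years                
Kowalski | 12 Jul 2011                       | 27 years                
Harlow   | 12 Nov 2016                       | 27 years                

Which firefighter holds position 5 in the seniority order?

Vasquez

By total department service (higher first): Kowalski and Harlow (both 27 years); then Nguyen (26 years); then Reyes (20 years); then Vasquez (17 years); then Delgado (11 years); then Tran (9 years).
Among Kowalski and Harlow, by date of promotion to current rank (earlier first): Kowalski (12 Jul 2011) before Harlow (12 Nov 2016).
Order: Kowalski, Harlow, Nguyen, Reyes, Vasquez, Delgado, Tran.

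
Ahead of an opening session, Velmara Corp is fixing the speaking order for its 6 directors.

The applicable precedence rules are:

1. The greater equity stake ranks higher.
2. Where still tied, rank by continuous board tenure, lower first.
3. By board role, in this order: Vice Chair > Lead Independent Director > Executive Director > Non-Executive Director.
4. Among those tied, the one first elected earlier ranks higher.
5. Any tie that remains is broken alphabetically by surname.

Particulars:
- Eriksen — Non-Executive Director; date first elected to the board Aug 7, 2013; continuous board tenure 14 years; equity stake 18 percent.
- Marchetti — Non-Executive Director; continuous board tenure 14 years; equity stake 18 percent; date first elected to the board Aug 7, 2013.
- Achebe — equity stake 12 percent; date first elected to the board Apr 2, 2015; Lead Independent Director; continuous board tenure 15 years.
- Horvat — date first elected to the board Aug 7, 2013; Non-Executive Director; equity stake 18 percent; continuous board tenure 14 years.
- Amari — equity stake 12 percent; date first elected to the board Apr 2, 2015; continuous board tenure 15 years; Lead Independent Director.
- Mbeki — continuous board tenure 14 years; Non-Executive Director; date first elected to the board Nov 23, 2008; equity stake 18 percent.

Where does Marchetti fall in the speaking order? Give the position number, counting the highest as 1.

4

By equity stake (higher first): Mbeki, Eriksen, Horvat and Marchetti (each 18 percent); then Achebe and Amari (both 12 percent).
Mbeki, Eriksen, Horvat and Marchetti all have continuous board tenure 14 years, so the next rule applies.
Mbeki, Eriksen, Horvat and Marchetti are each Non-Executive Director, so the next rule applies.
Among Mbeki, Eriksen, Horvat and Marchetti, by date first elected to the board (earlier first): Mbeki (Nov 23, 2008) before Eriksen, Horvat and Marchetti (Aug 7, 2013).
Among Eriksen, Horvat and Marchetti, alphabetically by surname: Eriksen before Horvat before Marchetti.
Achebe and Amari both have continuous board tenure 15 years, so the next rule applies.
Achebe and Amari are each Lead Independent Director, so the next rule applies.
Achebe and Amari both have date first elected to the board Apr 2, 2015, so the next rule applies.
Among Achebe and Amari, alphabetically by surname: Achebe before Amari.
Order: Mbeki, Eriksen, Horvat, Marchetti, Achebe, Amari. So position 4.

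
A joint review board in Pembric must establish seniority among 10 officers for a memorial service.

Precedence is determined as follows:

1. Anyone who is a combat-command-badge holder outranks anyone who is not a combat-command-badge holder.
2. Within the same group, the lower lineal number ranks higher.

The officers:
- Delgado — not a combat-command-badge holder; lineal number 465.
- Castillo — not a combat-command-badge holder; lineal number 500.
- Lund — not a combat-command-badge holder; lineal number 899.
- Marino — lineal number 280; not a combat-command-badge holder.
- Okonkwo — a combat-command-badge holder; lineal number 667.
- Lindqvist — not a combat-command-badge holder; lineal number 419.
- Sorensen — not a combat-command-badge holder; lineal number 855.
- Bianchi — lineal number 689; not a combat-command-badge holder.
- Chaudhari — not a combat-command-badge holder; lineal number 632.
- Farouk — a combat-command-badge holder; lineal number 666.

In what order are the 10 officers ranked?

Farouk, Okonkwo, Marino, Lindqvist, Delgado, Castillo, Chaudhari, Bianchi, Sorensen, Lund

By the first rule: Farouk and Okonkwo (both a combat-command-badge holder); then Marino, Lindqvist, Delgado, Castillo, Chaudhari, Bianchi, Sorensen and Lund (each not a combat-command-badge holder).
Among Farouk and Okonkwo, by lineal number (lower first): Farouk (666) before Okonkwo (667).
Among Marino, Lindqvist, Delgado, Castillo, Chaudhari, Bianchi, Sorensen and Lund, by lineal number (lower first): Marino (280) before Lindqvist (419) before Delgado (465) before Castillo (500) before Chaudhari (632) before Bianchi (689) before Sorensen (855) before Lund (899).
Full order: Farouk, Okonkwo, Marino, Lindqvist, Delgado, Castillo, Chaudhari, Bianchi, Sorensen, Lund.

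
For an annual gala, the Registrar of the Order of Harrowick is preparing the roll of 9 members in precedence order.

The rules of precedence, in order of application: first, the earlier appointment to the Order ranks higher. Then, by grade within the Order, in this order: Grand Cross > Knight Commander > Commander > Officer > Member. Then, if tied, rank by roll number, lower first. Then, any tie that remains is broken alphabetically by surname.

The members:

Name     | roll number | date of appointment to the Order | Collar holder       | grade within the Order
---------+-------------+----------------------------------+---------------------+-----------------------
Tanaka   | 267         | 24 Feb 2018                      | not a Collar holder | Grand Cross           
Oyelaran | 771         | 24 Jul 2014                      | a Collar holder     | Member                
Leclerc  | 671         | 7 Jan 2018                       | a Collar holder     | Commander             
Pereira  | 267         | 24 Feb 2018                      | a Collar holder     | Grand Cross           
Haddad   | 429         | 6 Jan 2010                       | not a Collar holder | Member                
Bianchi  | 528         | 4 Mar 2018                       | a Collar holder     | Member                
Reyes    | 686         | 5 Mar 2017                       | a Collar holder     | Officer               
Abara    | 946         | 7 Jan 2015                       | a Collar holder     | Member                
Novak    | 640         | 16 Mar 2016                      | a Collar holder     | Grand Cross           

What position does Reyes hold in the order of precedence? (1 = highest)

5

By date of appointment to the Order (earlier first): Haddad (6 Jan 2010); then Oyelaran (24 Jul 2014); then Abara (7 Jan 2015); then Novak (16 Mar 2016); then Reyes (5 Mar 2017); then Leclerc (7 Jan 2018); then Pereira and Tanaka (both 24 Feb 2018); then Bianchi (4 Mar 2018).
Pereira and Tanaka are each Grand Cross, so the next rule applies.
Pereira and Tanaka both have roll number 267, so the next rule applies.
Among Pereira and Tanaka, alphabetically by surname: Pereira before Tanaka.
Order: Haddad, Oyelaran, Abara, Novak, Reyes, Leclerc, Pereira, Tanaka, Bianchi. So position 5.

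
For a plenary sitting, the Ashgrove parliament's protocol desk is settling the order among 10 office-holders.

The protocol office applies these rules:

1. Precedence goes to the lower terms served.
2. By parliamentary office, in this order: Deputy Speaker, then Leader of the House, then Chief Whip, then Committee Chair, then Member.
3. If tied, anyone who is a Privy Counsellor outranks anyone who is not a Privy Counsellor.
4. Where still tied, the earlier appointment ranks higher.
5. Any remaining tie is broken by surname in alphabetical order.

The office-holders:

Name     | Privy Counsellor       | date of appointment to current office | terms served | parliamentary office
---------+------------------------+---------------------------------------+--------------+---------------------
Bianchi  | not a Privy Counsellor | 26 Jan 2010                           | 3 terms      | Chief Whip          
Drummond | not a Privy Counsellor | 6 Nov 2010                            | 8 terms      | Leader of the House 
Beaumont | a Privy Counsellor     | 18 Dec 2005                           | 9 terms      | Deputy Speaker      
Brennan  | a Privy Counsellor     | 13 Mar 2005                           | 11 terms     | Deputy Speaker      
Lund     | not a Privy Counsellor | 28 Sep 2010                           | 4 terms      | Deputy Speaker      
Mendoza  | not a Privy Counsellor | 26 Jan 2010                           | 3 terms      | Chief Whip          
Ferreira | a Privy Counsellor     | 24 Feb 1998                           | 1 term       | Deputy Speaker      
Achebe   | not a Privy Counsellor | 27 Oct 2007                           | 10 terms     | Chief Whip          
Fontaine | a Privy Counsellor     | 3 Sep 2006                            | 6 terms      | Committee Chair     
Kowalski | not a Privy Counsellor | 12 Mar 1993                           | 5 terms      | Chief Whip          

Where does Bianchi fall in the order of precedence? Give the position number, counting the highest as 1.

2

By terms served (lower first): Ferreira (1 term); then Bianchi and Mendoza (both 3 terms); then Lund (4 terms); then Kowalski (5 terms); then Fontaine (6 terms); then Drummond (8 terms); then Beaumont (9 terms); then Achebe (10 terms); then Brennan (11 terms).
Bianchi and Mendoza are each Chief Whip, so the next rule applies.
Bianchi and Mendoza are each not a Privy Counsellor, so the next rule applies.
Bianchi and Mendoza both have date of appointment to current office 26 Jan 2010, so the next rule applies.
Among Bianchi and Mendoza, alphabetically by surname: Bianchi before Mendoza.
Order: Ferreira, Bianchi, Mendoza, Lund, Kowalski, Fontaine, Drummond, Beaumont, Achebe, Brennan. So position 2.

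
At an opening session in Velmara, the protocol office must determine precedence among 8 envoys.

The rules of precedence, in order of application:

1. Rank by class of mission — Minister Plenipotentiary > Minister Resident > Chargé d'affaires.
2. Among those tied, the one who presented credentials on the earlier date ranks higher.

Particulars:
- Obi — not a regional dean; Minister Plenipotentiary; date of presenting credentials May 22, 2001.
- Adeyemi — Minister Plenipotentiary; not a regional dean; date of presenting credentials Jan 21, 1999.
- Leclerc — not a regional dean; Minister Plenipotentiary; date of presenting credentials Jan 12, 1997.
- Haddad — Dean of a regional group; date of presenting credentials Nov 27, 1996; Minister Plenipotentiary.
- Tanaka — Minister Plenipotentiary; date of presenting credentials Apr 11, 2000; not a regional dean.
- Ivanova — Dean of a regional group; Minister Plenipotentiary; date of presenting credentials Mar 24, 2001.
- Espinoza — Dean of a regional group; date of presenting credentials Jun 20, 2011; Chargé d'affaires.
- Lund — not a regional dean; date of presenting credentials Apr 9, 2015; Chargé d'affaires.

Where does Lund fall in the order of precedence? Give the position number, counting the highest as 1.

By class of mission: Haddad, Leclerc, Adeyemi, Tanaka, Ivanova and Obi (Minister Plenipotentiary); then Espinoza and Lund (Chargé d'affaires).
Among Haddad, Leclerc, Adeyemi, Tanaka, Ivanova and Obi, by date of presenting credentials (earlier first): Haddad (Nov 27, 1996) before Leclerc (Jan 12, 1997) before Adeyemi (Jan 21, 1999) before Tanaka (Apr 11, 2000) before Ivanova (Mar 24, 2001) before Obi (May 22, 2001).
Among Espinoza and Lund, by date of presenting credentials (earlier first): Espinoza (Jun 20, 2011) before Lund (Apr 9, 2015).
Order: Haddad, Leclerc, Adeyemi, Tanaka, Ivanova, Obi, Espinoza, Lund. So position 8.

8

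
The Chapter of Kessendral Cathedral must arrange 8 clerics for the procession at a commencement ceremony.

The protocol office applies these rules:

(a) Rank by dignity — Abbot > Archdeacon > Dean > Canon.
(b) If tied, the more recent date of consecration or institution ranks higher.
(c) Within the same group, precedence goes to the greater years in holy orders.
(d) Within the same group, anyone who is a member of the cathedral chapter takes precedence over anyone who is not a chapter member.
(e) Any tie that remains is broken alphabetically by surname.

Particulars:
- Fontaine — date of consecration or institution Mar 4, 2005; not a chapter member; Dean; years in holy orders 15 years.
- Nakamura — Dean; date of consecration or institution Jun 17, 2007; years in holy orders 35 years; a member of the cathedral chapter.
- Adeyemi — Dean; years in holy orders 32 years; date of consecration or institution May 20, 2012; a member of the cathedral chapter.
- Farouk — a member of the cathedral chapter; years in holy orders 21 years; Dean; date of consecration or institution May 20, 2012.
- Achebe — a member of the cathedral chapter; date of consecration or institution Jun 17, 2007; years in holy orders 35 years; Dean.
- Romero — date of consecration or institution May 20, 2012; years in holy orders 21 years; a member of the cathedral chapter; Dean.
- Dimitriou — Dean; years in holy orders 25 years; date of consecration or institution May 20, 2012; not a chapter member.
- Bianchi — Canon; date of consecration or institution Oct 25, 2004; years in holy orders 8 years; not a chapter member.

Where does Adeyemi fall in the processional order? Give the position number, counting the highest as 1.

By dignity: Adeyemi, Dimitriou, Farouk, Romero, Achebe, Nakamura and Fontaine (Dean); then Bianchi (Canon).
Among Adeyemi, Dimitriou, Farouk, Romero, Achebe, Nakamura and Fontaine, by date of consecration or institution (later first): Adeyemi, Dimitriou, Farouk and Romero (May 20, 2012) before Achebe and Nakamura (Jun 17, 2007) before Fontaine (Mar 4, 2005).
Among Adeyemi, Dimitriou, Farouk and Romero, by years in holy orders (higher first): Adeyemi (32 years) before Dimitriou (25 years) before Farouk and Romero (21 years).
Farouk and Romero are each a member of the cathedral chapter, so the next rule applies.
Among Farouk and Romero, alphabetically by surname: Farouk before Romero.
Achebe and Nakamura both have years in holy orders 35 years, so the next rule applies.
Achebe and Nakamura are each a member of the cathedral chapter, so the next rule applies.
Among Achebe and Nakamura, alphabetically by surname: Achebe before Nakamura.
Order: Adeyemi, Dimitriou, Farouk, Romero, Achebe, Nakamura, Fontaine, Bianchi. So position 1.

1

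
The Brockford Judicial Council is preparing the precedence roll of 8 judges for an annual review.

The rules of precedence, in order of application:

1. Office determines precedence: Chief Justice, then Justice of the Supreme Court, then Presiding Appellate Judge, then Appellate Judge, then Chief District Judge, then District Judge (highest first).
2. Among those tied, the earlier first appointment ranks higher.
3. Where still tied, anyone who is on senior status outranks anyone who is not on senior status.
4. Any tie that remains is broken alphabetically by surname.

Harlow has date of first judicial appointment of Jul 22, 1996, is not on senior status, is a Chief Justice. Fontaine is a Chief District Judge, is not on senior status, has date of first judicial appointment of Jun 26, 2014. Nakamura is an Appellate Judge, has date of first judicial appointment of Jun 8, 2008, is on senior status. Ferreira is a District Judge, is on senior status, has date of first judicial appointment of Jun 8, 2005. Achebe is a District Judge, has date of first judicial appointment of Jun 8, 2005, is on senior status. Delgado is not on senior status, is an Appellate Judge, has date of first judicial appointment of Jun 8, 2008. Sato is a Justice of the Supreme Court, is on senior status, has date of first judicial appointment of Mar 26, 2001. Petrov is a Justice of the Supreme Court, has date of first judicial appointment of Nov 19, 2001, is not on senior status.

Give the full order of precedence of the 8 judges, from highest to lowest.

By office: Harlow (Chief Justice); then Sato and Petrov (Justice of the Supreme Court); then Nakamura and Delgado (Appellate Judge); then Fontaine (Chief District Judge); then Achebe and Ferreira (District Judge).
Among Sato and Petrov, by date of first judicial appointment (earlier first): Sato (Mar 26, 2001) before Petrov (Nov 19, 2001).
Nakamura and Delgado both have date of first judicial appointment Jun 8, 2008, so the next rule applies.
Among Nakamura and Delgado, on senior status before not on senior status: Nakamura (on senior status) before Delgado (not on senior status).
Achebe and Ferreira both have date of first judicial appointment Jun 8, 2005, so the next rule applies.
Achebe and Ferreira are each on senior status, so the next rule applies.
Among Achebe and Ferreira, alphabetically by surname: Achebe before Ferreira.
Full order: Harlow, Sato, Petrov, Nakamura, Delgado, Fontaine, Achebe, Ferreira.

Harlow, Sato, Petrov, Nakamura, Delgado, Fontaine, Achebe, Ferreira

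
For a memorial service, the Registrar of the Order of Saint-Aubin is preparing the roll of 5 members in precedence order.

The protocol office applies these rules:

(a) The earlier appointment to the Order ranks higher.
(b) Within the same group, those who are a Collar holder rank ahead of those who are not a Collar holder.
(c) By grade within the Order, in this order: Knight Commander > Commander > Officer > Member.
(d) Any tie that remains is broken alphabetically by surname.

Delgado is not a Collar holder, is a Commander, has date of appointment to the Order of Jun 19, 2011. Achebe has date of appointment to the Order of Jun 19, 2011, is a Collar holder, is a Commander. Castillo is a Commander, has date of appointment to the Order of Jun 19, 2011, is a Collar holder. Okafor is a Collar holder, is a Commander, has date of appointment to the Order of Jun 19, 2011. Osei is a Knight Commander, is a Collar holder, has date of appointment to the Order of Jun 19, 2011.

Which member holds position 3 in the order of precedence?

By date of appointment to the Order (earlier first): Osei, Achebe, Castillo, Okafor and Delgado (each Jun 19, 2011).
Among Osei, Achebe, Castillo, Okafor and Delgado, a Collar holder before not a Collar holder: Osei, Achebe, Castillo and Okafor (a Collar holder) before Delgado (not a Collar holder).
Among Osei, Achebe, Castillo and Okafor, by grade within the Order: Osei (Knight Commander) before Achebe, Castillo and Okafor (Commander).
Among Achebe, Castillo and Okafor, alphabetically by surname: Achebe before Castillo before Okafor.
Order: Osei, Achebe, Castillo, Okafor, Delgado.

Castillo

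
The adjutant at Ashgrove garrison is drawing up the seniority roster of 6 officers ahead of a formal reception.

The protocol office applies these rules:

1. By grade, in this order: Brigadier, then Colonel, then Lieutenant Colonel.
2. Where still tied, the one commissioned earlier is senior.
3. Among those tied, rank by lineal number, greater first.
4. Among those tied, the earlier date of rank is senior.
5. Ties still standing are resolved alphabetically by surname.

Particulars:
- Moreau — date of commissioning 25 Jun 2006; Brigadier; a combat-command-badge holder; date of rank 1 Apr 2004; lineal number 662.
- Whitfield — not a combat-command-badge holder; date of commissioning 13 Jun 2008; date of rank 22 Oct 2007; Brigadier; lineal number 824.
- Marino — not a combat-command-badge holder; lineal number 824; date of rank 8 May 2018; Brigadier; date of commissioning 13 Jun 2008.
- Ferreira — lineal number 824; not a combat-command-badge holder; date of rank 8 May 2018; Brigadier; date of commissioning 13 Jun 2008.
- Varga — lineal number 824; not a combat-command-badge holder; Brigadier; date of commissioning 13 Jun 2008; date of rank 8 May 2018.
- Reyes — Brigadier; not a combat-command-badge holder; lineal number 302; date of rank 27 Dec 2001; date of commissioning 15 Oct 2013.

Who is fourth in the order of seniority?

By grade: Moreau, Whitfield, Ferreira, Marino, Varga and Reyes (Brigadier).
Among Moreau, Whitfield, Ferreira, Marino, Varga and Reyes, by date of commissioning (earlier first): Moreau (25 Jun 2006) before Whitfield, Ferreira, Marino and Varga (13 Jun 2008) before Reyes (15 Oct 2013).
Whitfield, Ferreira, Marino and Varga all have lineal number 824, so the next rule applies.
Among Whitfield, Ferreira, Marino and Varga, by date of rank (earlier first): Whitfield (22 Oct 2007) before Ferreira, Marino and Varga (8 May 2018).
Among Ferreira, Marino and Varga, alphabetically by surname: Ferreira before Marino before Varga.
Order: Moreau, Whitfield, Ferreira, Marino, Varga, Reyes.

Marino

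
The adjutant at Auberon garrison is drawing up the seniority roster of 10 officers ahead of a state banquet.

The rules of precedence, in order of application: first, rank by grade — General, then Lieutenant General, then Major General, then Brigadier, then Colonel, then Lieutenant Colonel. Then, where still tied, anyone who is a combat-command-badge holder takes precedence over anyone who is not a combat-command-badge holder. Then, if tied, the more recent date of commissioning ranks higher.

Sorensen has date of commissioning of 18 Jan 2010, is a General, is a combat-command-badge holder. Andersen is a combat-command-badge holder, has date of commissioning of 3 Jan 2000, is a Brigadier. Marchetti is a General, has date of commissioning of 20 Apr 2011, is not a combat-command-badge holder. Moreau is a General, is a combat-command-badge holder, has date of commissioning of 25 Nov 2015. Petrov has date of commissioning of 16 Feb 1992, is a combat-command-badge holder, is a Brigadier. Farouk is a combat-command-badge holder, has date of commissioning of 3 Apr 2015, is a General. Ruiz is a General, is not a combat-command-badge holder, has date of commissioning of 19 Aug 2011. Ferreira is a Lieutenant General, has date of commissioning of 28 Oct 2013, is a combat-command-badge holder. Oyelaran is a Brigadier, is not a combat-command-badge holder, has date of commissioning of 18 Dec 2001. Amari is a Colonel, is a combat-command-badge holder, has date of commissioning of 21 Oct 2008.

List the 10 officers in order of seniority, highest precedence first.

Moreau, Farouk, Sorensen, Ruiz, Marchetti, Ferreira, Andersen, Petrov, Oyelaran, Amari

By grade: Moreau, Farouk, Sorensen, Ruiz and Marchetti (General); then Ferreira (Lieutenant General); then Andersen, Petrov and Oyelaran (Brigadier); then Amari (Colonel).
Among Moreau, Farouk, Sorensen, Ruiz and Marchetti, a combat-command-badge holder before not a combat-command-badge holder: Moreau, Farouk and Sorensen (a combat-command-badge holder) before Ruiz and Marchetti (not a combat-command-badge holder).
Among Moreau, Farouk and Sorensen, by date of commissioning (later first): Moreau (25 Nov 2015) before Farouk (3 Apr 2015) before Sorensen (18 Jan 2010).
Among Ruiz and Marchetti, by date of commissioning (later first): Ruiz (19 Aug 2011) before Marchetti (20 Apr 2011).
Among Andersen, Petrov and Oyelaran, a combat-command-badge holder before not a combat-command-badge holder: Andersen and Petrov (a combat-command-badge holder) before Oyelaran (not a combat-command-badge holder).
Among Andersen and Petrov, by date of commissioning (later first): Andersen (3 Jan 2000) before Petrov (16 Feb 1992).
Full order: Moreau, Farouk, Sorensen, Ruiz, Marchetti, Ferreira, Andersen, Petrov, Oyelaran, Amari.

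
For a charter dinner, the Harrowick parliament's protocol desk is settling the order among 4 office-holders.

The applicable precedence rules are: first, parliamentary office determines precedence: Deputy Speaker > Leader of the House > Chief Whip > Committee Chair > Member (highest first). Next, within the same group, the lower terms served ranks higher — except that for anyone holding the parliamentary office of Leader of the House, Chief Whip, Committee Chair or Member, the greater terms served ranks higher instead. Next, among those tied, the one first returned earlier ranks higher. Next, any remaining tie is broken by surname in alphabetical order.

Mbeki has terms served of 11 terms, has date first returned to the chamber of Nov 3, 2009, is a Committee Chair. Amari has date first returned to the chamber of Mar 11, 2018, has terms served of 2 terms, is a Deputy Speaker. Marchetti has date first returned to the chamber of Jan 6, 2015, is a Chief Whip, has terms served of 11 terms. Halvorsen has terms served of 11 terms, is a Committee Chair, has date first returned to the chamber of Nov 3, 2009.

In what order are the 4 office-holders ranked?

By parliamentary office: Amari (Deputy Speaker); then Marchetti (Chief Whip); then Halvorsen and Mbeki (Committee Chair).
Halvorsen and Mbeki both have terms served 11 terms, so the next rule applies.
Halvorsen and Mbeki both have date first returned to the chamber Nov 3, 2009, so the next rule applies.
Among Halvorsen and Mbeki, alphabetically by surname: Halvorsen before Mbeki.
Full order: Amari, Marchetti, Halvorsen, Mbeki.

Amari, Marchetti, Halvorsen, Mbeki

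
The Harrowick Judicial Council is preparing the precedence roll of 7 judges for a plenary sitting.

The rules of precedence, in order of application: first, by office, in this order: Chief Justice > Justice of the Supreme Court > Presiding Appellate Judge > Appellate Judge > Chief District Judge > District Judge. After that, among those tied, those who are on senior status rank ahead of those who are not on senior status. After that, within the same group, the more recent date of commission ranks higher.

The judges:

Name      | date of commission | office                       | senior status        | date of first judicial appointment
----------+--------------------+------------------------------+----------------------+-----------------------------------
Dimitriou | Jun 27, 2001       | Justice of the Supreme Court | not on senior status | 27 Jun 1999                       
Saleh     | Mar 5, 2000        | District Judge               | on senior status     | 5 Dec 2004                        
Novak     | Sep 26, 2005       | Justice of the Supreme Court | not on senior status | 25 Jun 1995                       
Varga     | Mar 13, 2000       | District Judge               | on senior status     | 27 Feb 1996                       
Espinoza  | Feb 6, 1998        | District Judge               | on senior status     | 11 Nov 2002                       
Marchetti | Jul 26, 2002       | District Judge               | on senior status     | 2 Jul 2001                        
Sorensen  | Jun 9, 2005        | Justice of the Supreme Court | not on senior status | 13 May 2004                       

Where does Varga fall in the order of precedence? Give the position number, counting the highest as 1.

By office: Novak, Sorensen and Dimitriou (Justice of the Supreme Court); then Marchetti, Varga, Saleh and Espinoza (District Judge).
Novak, Sorensen and Dimitriou are each not on senior status, so the next rule applies.
Among Novak, Sorensen and Dimitriou, by date of commission (later first): Novak (Sep 26, 2005) before Sorensen (Jun 9, 2005) before Dimitriou (Jun 27, 2001).
Marchetti, Varga, Saleh and Espinoza are each on senior status, so the next rule applies.
Among Marchetti, Varga, Saleh and Espinoza, by date of commission (later first): Marchetti (Jul 26, 2002) before Varga (Mar 13, 2000) before Saleh (Mar 5, 2000) before Espinoza (Feb 6, 1998).
Order: Novak, Sorensen, Dimitriou, Marchetti, Varga, Saleh, Espinoza. So position 5.

5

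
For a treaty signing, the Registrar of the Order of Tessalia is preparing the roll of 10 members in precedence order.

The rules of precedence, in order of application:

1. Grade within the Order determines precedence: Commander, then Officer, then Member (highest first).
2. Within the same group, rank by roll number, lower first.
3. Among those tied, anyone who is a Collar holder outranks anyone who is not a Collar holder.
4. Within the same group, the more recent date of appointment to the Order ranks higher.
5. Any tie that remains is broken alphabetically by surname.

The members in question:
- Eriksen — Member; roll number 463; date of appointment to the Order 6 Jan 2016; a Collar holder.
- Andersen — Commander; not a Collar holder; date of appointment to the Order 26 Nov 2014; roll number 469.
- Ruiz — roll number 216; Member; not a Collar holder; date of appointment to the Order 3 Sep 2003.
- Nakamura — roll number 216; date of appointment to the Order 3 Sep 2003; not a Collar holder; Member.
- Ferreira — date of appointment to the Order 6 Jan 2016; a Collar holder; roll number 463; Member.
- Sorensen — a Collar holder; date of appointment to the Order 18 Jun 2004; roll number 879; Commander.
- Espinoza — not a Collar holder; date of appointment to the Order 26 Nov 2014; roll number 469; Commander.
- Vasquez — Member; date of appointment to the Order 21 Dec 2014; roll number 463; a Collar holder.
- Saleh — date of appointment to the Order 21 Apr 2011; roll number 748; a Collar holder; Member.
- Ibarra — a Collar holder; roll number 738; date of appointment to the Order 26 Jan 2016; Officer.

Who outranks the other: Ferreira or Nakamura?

By grade within the Order: Andersen, Espinoza and Sorensen (Commander); then Ibarra (Officer); then Nakamura, Ruiz, Eriksen, Ferreira, Vasquez and Saleh (Member).
Among Andersen, Espinoza and Sorensen, by roll number (lower first): Andersen and Espinoza (469) before Sorensen (879).
Andersen and Espinoza are each not a Collar holder, so the next rule applies.
Andersen and Espinoza both have date of appointment to the Order 26 Nov 2014, so the next rule applies.
Among Andersen and Espinoza, alphabetically by surname: Andersen before Espinoza.
Among Nakamura, Ruiz, Eriksen, Ferreira, Vasquez and Saleh, by roll number (lower first): Nakamura and Ruiz (216) before Eriksen, Ferreira and Vasquez (463) before Saleh (748).
Nakamura and Ruiz are each not a Collar holder, so the next rule applies.
Nakamura and Ruiz both have date of appointment to the Order 3 Sep 2003, so the next rule applies.
Among Nakamura and Ruiz, alphabetically by surname: Nakamura before Ruiz.
Eriksen, Ferreira and Vasquez are each a Collar holder, so the next rule applies.
Among Eriksen, Ferreira and Vasquez, by date of appointment to the Order (later first): Eriksen and Ferreira (6 Jan 2016) before Vasquez (21 Dec 2014).
Among Eriksen and Ferreira, alphabetically by surname: Eriksen before Ferreira.
So Nakamura takes precedence.

Nakamura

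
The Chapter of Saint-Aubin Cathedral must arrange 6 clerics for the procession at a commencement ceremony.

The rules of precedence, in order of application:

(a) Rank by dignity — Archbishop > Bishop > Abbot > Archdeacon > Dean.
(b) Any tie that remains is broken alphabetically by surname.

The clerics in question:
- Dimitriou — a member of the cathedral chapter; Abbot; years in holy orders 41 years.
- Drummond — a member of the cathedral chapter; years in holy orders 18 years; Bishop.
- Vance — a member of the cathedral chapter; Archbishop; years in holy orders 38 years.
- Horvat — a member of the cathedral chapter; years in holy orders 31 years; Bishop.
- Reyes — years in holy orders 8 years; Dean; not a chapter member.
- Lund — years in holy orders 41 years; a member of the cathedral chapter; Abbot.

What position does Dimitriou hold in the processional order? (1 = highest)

By dignity: Vance (Archbishop); then Drummond and Horvat (Bishop); then Dimitriou and Lund (Abbot); then Reyes (Dean).
Among Drummond and Horvat, alphabetically by surname: Drummond before Horvat.
Among Dimitriou and Lund, alphabetically by surname: Dimitriou before Lund.
Order: Vance, Drummond, Horvat, Dimitriou, Lund, Reyes. So position 4.

4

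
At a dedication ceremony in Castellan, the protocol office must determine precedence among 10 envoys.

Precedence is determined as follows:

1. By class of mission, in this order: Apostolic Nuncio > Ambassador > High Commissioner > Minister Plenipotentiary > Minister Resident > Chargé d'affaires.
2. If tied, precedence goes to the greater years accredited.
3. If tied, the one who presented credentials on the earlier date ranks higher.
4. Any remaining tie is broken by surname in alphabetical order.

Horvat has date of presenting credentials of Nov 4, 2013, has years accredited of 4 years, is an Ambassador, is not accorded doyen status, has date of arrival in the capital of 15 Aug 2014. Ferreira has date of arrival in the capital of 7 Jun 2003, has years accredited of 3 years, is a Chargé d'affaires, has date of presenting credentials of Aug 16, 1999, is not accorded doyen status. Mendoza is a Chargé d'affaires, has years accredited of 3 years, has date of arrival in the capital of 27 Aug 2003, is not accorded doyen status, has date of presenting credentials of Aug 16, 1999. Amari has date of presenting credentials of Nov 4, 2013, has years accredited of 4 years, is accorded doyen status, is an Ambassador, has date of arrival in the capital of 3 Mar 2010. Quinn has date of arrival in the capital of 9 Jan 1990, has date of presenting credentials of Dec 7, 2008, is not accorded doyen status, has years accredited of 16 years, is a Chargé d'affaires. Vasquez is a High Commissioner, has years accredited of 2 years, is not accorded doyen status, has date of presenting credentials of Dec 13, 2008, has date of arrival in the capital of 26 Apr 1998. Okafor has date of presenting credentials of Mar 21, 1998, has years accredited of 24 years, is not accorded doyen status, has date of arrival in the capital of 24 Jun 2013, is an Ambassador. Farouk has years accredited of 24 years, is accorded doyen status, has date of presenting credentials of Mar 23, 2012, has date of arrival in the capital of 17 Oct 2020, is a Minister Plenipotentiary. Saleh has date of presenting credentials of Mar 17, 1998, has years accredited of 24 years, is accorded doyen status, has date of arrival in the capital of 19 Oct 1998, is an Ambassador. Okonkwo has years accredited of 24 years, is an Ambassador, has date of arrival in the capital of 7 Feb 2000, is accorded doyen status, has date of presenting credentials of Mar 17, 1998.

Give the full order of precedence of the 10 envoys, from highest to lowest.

Okonkwo, Saleh, Okafor, Amari, Horvat, Vasquez, Farouk, Quinn, Ferreira, Mendoza

By class of mission: Okonkwo, Saleh, Okafor, Amari and Horvat (Ambassador); then Vasquez (High Commissioner); then Farouk (Minister Plenipotentiary); then Quinn, Ferreira and Mendoza (Chargé d'affaires).
Among Okonkwo, Saleh, Okafor, Amari and Horvat, by years accredited (higher first): Okonkwo, Saleh and Okafor (24 years) before Amari and Horvat (4 years).
Among Okonkwo, Saleh and Okafor, by date of presenting credentials (earlier first): Okonkwo and Saleh (Mar 17, 1998) before Okafor (Mar 21, 1998).
Among Okonkwo and Saleh, alphabetically by surname: Okonkwo before Saleh.
Amari and Horvat both have date of presenting credentials Nov 4, 2013, so the next rule applies.
Among Amari and Horvat, alphabetically by surname: Amari before Horvat.
Among Quinn, Ferreira and Mendoza, by years accredited (higher first): Quinn (16 years) before Ferreira and Mendoza (3 years).
Ferreira and Mendoza both have date of presenting credentials Aug 16, 1999, so the next rule applies.
Among Ferreira and Mendoza, alphabetically by surname: Ferreira before Mendoza.
Full order: Okonkwo, Saleh, Okafor, Amari, Horvat, Vasquez, Farouk, Quinn, Ferreira, Mendoza.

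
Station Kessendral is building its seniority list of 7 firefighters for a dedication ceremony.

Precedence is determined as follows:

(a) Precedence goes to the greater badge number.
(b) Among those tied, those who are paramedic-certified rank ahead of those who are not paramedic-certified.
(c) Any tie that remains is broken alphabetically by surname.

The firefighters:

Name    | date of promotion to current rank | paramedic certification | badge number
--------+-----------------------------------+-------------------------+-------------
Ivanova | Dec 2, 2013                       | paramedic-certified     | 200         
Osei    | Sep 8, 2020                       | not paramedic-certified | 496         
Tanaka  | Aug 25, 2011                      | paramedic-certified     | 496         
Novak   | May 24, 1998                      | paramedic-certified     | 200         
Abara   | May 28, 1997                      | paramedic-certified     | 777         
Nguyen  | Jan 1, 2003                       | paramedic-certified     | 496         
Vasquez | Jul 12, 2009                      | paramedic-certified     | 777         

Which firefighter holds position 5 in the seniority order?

By badge number (higher first): Abara and Vasquez (both 777); then Nguyen, Tanaka and Osei (each 496); then Ivanova and Novak (both 200).
Abara and Vasquez are each paramedic-certified, so the next rule applies.
Among Abara and Vasquez, alphabetically by surname: Abara before Vasquez.
Among Nguyen, Tanaka and Osei, paramedic-certified before not paramedic-certified: Nguyen and Tanaka (paramedic-certified) before Osei (not paramedic-certified).
Among Nguyen and Tanaka, alphabetically by surname: Nguyen before Tanaka.
Ivanova and Novak are each paramedic-certified, so the next rule applies.
Among Ivanova and Novak, alphabetically by surname: Ivanova before Novak.
Order: Abara, Vasquez, Nguyen, Tanaka, Osei, Ivanova, Novak.

Osei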